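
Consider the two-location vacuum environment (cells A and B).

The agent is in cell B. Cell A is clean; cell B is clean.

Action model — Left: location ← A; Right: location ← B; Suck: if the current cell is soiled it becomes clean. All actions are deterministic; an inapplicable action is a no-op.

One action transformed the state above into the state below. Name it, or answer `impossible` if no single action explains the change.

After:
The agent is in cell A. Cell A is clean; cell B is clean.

try  Left: in A — A clean, B clean  ← match
try Right: in B — A clean, B clean
try  Suck: in B — A clean, B clean

Left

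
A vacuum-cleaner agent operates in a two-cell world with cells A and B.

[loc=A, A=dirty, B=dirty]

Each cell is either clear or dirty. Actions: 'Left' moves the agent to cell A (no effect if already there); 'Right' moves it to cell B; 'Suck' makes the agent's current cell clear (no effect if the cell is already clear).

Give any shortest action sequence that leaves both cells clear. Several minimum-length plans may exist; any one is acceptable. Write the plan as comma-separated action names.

[1] after Suck: in A — A clear, B dirty
[2] after Right: in B — A clear, B dirty
[3] after Suck: in B — A clear, B clear
min 3: Suck A + move + Suck B

Suck, Right, Suck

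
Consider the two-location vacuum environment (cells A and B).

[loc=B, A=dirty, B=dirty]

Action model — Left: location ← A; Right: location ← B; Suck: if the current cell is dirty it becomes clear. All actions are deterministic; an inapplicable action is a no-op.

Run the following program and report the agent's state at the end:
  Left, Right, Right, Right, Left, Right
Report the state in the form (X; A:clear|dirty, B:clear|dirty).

1. Left → (A; A:dirty, B:dirty)
2. Right → (B; A:dirty, B:dirty)
3. Right → (B; A:dirty, B:dirty)
4. Right → (B; A:dirty, B:dirty)
5. Left → (A; A:dirty, B:dirty)
6. Right → (B; A:dirty, B:dirty)

(B; A:dirty, B:dirty)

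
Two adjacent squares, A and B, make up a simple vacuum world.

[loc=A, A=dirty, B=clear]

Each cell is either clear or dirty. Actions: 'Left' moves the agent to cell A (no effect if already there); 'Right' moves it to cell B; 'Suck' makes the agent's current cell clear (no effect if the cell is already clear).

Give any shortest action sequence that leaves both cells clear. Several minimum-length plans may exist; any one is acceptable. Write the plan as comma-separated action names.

Suck

[1] after Suck: <A|clear|clear>
min 1: A is dirty, one Suck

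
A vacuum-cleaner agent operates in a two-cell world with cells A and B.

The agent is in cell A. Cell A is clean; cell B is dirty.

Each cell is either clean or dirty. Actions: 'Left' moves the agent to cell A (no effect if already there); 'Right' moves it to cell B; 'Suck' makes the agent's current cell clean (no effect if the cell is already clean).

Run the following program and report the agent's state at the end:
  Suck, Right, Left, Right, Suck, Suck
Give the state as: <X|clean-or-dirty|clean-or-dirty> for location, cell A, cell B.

<B|clean|clean>

step 1/6 (Suck): <A|clean|dirty>
step 2/6 (Right): <B|clean|dirty>
step 3/6 (Left): <A|clean|dirty>
step 4/6 (Right): <B|clean|dirty>
step 5/6 (Suck): <B|clean|clean>
step 6/6 (Suck): <B|clean|clean>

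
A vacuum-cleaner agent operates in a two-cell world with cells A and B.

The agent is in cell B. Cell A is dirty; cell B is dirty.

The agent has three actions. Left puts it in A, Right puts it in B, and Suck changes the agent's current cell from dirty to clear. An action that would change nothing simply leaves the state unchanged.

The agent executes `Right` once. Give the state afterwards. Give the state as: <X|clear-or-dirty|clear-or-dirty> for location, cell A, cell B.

start: <B|dirty|dirty>
Right (#1): <B|dirty|dirty>

<B|dirty|dirty>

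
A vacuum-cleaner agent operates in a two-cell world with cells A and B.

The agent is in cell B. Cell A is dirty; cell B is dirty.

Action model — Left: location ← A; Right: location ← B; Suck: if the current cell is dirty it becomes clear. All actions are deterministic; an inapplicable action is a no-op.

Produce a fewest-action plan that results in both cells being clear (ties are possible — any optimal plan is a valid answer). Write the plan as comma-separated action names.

Suck, Left, Suck

1. Suck → in B — A dirty, B clear
2. Left → in A — A dirty, B clear
3. Suck → in A — A clear, B clear
min 3: Suck B + move + Suck A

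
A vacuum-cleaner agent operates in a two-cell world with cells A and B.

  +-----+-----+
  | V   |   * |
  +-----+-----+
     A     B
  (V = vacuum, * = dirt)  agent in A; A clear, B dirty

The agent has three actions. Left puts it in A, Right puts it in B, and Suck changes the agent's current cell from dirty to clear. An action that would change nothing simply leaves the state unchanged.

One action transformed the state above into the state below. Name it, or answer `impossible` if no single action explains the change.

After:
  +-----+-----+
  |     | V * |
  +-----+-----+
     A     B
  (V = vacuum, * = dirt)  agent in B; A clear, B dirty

Right

try  Left: loc=A A=clear B=dirty
try Right: loc=B A=clear B=dirty  ← match
try  Suck: loc=A A=clear B=dirty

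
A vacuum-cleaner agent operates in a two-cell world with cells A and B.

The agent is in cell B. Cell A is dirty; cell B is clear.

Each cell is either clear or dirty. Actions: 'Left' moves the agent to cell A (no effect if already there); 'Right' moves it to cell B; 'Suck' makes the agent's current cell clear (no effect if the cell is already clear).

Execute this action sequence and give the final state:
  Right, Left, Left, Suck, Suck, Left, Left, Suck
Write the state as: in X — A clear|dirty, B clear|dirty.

in A — A clear, B clear

t=1 Right ⇒ in B — A dirty, B clear
t=2 Left ⇒ in A — A dirty, B clear
t=3 Left ⇒ in A — A dirty, B clear
t=4 Suck ⇒ in A — A clear, B clear
t=5 Suck ⇒ in A — A clear, B clear
t=6 Left ⇒ in A — A clear, B clear
t=7 Left ⇒ in A — A clear, B clear
t=8 Suck ⇒ in A — A clear, B clear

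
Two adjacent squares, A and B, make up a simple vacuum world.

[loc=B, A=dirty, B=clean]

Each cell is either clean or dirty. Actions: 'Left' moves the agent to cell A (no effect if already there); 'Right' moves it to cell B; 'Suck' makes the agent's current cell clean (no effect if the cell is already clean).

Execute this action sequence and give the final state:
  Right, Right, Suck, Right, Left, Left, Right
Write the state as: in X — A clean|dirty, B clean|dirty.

1. Right → in B — A dirty, B clean
2. Right → in B — A dirty, B clean
3. Suck → in B — A dirty, B clean
4. Right → in B — A dirty, B clean
5. Left → in A — A dirty, B clean
6. Left → in A — A dirty, B clean
7. Right → in B — A dirty, B clean

in B — A dirty, B clean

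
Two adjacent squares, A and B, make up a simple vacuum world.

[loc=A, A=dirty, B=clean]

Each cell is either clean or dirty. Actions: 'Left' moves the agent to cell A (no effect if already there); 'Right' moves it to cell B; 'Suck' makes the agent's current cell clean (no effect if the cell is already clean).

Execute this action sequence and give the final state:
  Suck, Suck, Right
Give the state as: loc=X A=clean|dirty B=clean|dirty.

loc=B A=clean B=clean

1) do Suck; now loc=A A=clean B=clean
2) do Suck; now loc=A A=clean B=clean
3) do Right; now loc=B A=clean B=clean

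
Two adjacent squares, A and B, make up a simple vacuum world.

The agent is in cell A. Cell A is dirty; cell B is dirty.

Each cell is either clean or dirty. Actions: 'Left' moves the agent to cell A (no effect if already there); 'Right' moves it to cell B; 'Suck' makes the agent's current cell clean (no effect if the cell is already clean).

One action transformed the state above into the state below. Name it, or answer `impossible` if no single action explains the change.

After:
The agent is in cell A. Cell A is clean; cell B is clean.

impossible

try  Left: in A — A dirty, B dirty
try Right: in B — A dirty, B dirty
try  Suck: in A — A clean, B dirty
no single action produces the after-state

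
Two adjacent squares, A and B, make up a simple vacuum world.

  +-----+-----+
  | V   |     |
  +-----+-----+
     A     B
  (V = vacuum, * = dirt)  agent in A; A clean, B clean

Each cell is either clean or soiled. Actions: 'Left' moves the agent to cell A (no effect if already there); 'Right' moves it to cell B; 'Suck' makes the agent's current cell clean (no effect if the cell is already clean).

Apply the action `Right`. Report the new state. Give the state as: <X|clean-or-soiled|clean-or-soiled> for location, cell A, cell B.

<B|clean|clean>

start: <A|clean|clean>
step 1/1 (Right): <B|clean|clean>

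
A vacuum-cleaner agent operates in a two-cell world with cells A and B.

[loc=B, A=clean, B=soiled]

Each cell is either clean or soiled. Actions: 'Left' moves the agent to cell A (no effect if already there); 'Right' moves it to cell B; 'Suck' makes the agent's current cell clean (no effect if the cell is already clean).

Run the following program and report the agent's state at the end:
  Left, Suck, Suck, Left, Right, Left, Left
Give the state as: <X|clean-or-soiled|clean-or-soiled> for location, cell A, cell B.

<A|clean|soiled>

1) do Left; now <A|clean|soiled>
2) do Suck; now <A|clean|soiled>
3) do Suck; now <A|clean|soiled>
4) do Left; now <A|clean|soiled>
5) do Right; now <B|clean|soiled>
6) do Left; now <A|clean|soiled>
7) do Left; now <A|clean|soiled>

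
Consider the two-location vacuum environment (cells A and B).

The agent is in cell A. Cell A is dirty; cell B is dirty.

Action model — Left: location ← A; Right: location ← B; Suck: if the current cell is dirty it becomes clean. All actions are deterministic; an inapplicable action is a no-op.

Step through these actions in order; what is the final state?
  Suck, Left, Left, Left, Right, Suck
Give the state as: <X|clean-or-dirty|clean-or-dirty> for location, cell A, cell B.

<B|clean|clean>

t=1 Suck ⇒ <A|clean|dirty>
t=2 Left ⇒ <A|clean|dirty>
t=3 Left ⇒ <A|clean|dirty>
t=4 Left ⇒ <A|clean|dirty>
t=5 Right ⇒ <B|clean|dirty>
t=6 Suck ⇒ <B|clean|clean>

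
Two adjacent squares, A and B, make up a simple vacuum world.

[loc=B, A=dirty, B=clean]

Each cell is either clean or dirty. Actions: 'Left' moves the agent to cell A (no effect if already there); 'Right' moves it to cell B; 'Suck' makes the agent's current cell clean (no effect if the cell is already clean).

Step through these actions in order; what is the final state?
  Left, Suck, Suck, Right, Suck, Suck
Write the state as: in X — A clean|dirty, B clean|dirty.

in B — A clean, B clean

1. Left → in A — A dirty, B clean
2. Suck → in A — A clean, B clean
3. Suck → in A — A clean, B clean
4. Right → in B — A clean, B clean
5. Suck → in B — A clean, B clean
6. Suck → in B — A clean, B clean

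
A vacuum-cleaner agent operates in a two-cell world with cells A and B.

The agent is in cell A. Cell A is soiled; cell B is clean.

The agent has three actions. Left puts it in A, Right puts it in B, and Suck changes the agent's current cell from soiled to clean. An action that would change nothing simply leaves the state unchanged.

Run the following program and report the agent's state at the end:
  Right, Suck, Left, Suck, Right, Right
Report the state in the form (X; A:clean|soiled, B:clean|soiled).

(B; A:clean, B:clean)

t=1 Right ⇒ (B; A:soiled, B:clean)
t=2 Suck ⇒ (B; A:soiled, B:clean)
t=3 Left ⇒ (A; A:soiled, B:clean)
t=4 Suck ⇒ (A; A:clean, B:clean)
t=5 Right ⇒ (B; A:clean, B:clean)
t=6 Right ⇒ (B; A:clean, B:clean)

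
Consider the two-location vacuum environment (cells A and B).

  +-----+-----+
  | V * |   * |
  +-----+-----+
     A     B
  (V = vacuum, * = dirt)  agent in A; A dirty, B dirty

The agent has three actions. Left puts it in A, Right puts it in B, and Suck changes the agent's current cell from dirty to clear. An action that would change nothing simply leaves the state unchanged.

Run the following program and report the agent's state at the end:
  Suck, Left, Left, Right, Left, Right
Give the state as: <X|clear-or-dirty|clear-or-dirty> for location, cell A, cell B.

1) do Suck; now <A|clear|dirty>
2) do Left; now <A|clear|dirty>
3) do Left; now <A|clear|dirty>
4) do Right; now <B|clear|dirty>
5) do Left; now <A|clear|dirty>
6) do Right; now <B|clear|dirty>

<B|clear|dirty>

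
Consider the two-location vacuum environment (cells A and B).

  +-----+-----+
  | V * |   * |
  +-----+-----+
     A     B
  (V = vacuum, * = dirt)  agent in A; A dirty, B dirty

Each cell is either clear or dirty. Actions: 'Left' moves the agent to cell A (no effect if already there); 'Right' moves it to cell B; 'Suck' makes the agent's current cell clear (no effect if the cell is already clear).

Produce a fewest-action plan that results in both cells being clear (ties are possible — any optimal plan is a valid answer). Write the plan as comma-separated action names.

Suck, Right, Suck

[1] after Suck: loc=A A=clear B=dirty
[2] after Right: loc=B A=clear B=dirty
[3] after Suck: loc=B A=clear B=clear
min 3: Suck A + move + Suck B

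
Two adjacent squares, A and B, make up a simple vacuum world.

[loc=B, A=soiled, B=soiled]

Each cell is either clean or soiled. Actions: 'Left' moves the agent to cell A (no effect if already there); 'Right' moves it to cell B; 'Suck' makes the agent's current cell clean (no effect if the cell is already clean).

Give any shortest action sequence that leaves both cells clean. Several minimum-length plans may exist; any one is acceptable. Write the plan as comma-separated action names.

Suck, Left, Suck

[1] after Suck: <B|soiled|clean>
[2] after Left: <A|soiled|clean>
[3] after Suck: <A|clean|clean>
min 3: Suck B + move + Suck A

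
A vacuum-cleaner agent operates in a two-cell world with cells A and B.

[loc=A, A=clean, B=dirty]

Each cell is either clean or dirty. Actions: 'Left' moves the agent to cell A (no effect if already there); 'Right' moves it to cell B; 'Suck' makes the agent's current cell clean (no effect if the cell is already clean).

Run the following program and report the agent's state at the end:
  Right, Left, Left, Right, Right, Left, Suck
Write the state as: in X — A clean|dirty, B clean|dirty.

in A — A clean, B dirty

Right (#1): in B — A clean, B dirty
Left (#2): in A — A clean, B dirty
Left (#3): in A — A clean, B dirty
Right (#4): in B — A clean, B dirty
Right (#5): in B — A clean, B dirty
Left (#6): in A — A clean, B dirty
Suck (#7): in A — A clean, B dirty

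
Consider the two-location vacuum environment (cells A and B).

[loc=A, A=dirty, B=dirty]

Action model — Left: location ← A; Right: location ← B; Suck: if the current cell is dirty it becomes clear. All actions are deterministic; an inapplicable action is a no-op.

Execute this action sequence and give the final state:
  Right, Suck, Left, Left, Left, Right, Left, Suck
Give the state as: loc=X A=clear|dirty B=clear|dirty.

loc=A A=clear B=clear

[1] after Right: loc=B A=dirty B=dirty
[2] after Suck: loc=B A=dirty B=clear
[3] after Left: loc=A A=dirty B=clear
[4] after Left: loc=A A=dirty B=clear
[5] after Left: loc=A A=dirty B=clear
[6] after Right: loc=B A=dirty B=clear
[7] after Left: loc=A A=dirty B=clear
[8] after Suck: loc=A A=clear B=clear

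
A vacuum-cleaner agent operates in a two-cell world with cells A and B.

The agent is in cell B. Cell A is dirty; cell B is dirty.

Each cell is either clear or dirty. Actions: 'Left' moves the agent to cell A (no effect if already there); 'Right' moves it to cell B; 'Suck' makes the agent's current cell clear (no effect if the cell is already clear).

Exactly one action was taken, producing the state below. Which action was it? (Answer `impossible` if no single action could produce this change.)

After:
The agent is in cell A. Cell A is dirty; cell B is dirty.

Left

try  Left: in A — A dirty, B dirty  ← match
try Right: in B — A dirty, B dirty
try  Suck: in B — A dirty, B clear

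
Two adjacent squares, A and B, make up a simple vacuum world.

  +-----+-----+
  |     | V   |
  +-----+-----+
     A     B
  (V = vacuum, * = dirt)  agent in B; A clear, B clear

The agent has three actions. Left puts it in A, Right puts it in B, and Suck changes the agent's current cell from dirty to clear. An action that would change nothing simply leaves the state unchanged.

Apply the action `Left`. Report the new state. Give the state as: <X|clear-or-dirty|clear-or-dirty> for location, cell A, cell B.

start: <B|clear|clear>
1. Left → <A|clear|clear>

<A|clear|clear>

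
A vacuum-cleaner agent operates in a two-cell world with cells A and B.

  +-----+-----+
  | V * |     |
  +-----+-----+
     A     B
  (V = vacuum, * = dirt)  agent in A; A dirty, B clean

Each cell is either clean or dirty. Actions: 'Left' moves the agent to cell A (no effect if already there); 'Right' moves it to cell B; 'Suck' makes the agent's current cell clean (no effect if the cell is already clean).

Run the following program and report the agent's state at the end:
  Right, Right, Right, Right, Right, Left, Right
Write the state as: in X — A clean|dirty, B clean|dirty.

step 1/7 (Right): in B — A dirty, B clean
step 2/7 (Right): in B — A dirty, B clean
step 3/7 (Right): in B — A dirty, B clean
step 4/7 (Right): in B — A dirty, B clean
step 5/7 (Right): in B — A dirty, B clean
step 6/7 (Left): in A — A dirty, B clean
step 7/7 (Right): in B — A dirty, B clean

in B — A dirty, B clean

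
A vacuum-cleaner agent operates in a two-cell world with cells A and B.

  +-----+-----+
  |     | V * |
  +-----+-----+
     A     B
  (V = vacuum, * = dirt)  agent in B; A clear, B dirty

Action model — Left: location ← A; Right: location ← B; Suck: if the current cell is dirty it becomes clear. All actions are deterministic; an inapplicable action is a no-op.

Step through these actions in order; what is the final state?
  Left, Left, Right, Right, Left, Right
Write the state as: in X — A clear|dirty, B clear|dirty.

Left (#1): in A — A clear, B dirty
Left (#2): in A — A clear, B dirty
Right (#3): in B — A clear, B dirty
Right (#4): in B — A clear, B dirty
Left (#5): in A — A clear, B dirty
Right (#6): in B — A clear, B dirty

in B — A clear, B dirty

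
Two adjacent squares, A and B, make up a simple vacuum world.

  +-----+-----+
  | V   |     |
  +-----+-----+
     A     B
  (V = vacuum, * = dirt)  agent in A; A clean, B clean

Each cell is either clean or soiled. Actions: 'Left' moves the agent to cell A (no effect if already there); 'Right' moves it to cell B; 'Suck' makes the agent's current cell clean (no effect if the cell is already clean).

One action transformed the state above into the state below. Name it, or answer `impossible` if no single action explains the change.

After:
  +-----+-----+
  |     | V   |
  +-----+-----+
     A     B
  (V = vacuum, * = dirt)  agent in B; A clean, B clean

Right

try  Left: (A; A:clean, B:clean)
try Right: (B; A:clean, B:clean)  ← match
try  Suck: (A; A:clean, B:clean)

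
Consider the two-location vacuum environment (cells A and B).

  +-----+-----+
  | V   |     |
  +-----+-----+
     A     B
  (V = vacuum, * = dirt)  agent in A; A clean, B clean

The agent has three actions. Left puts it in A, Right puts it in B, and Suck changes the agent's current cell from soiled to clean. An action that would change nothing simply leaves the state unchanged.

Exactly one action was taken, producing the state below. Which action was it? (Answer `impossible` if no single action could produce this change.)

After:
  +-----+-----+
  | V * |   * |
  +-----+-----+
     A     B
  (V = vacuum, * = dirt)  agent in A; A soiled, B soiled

impossible

try  Left: <A|clean|clean>
try Right: <B|clean|clean>
try  Suck: <A|clean|clean>
no single action produces the after-state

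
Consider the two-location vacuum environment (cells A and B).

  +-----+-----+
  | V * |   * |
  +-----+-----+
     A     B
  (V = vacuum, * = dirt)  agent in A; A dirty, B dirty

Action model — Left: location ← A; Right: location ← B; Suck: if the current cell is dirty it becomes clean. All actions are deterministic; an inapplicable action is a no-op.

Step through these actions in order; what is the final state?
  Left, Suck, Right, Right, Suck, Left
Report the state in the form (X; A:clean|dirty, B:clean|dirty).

(A; A:clean, B:clean)

Left (#1): (A; A:dirty, B:dirty)
Suck (#2): (A; A:clean, B:dirty)
Right (#3): (B; A:clean, B:dirty)
Right (#4): (B; A:clean, B:dirty)
Suck (#5): (B; A:clean, B:clean)
Left (#6): (A; A:clean, B:clean)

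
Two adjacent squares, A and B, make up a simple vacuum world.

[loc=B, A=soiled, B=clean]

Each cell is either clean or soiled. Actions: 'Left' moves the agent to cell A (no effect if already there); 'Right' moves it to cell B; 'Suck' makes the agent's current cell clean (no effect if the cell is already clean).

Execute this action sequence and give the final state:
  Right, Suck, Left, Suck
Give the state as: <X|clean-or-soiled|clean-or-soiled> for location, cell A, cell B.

<A|clean|clean>

step 1/4 (Right): <B|soiled|clean>
step 2/4 (Suck): <B|soiled|clean>
step 3/4 (Left): <A|soiled|clean>
step 4/4 (Suck): <A|clean|clean>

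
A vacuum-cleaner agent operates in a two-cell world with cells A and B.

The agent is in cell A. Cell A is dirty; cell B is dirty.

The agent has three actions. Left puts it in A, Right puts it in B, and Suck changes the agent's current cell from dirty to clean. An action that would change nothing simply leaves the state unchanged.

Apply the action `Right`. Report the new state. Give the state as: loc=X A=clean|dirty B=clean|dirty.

start: loc=A A=dirty B=dirty
[1] after Right: loc=B A=dirty B=dirty

loc=B A=dirty B=dirty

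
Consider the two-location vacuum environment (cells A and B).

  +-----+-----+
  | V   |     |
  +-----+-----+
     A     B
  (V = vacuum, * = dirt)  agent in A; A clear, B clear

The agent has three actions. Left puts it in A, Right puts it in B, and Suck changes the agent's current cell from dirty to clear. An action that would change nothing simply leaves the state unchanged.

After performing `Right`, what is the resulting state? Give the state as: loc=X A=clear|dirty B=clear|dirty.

loc=B A=clear B=clear

start: loc=A A=clear B=clear
1. Right → loc=B A=clear B=clear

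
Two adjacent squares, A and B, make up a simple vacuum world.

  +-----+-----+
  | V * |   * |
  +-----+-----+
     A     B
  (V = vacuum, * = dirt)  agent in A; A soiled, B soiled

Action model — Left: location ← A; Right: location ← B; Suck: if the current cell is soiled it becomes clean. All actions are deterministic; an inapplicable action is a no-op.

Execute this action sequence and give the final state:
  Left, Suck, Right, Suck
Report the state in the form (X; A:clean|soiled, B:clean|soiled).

[1] after Left: (A; A:soiled, B:soiled)
[2] after Suck: (A; A:clean, B:soiled)
[3] after Right: (B; A:clean, B:soiled)
[4] after Suck: (B; A:clean, B:clean)

(B; A:clean, B:clean)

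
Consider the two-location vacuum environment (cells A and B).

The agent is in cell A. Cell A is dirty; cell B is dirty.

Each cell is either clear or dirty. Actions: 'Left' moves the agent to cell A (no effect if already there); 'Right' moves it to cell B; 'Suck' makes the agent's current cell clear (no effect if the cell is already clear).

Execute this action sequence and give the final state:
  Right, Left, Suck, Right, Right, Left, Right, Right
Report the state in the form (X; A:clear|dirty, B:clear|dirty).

(B; A:clear, B:dirty)

t=1 Right ⇒ (B; A:dirty, B:dirty)
t=2 Left ⇒ (A; A:dirty, B:dirty)
t=3 Suck ⇒ (A; A:clear, B:dirty)
t=4 Right ⇒ (B; A:clear, B:dirty)
t=5 Right ⇒ (B; A:clear, B:dirty)
t=6 Left ⇒ (A; A:clear, B:dirty)
t=7 Right ⇒ (B; A:clear, B:dirty)
t=8 Right ⇒ (B; A:clear, B:dirty)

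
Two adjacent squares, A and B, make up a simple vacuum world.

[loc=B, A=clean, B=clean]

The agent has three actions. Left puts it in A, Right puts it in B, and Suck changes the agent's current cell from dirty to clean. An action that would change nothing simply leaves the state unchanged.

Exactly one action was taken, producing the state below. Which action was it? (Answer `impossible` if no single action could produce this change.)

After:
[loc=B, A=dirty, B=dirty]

try  Left: <A|clean|clean>
try Right: <B|clean|clean>
try  Suck: <B|clean|clean>
no single action produces the after-state

impossible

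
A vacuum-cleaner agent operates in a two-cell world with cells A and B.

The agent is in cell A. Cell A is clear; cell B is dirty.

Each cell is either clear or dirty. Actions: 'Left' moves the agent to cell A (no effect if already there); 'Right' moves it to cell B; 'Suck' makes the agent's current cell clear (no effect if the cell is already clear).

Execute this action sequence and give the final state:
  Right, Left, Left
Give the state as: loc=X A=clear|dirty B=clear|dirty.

loc=A A=clear B=dirty

step 1/3 (Right): loc=B A=clear B=dirty
step 2/3 (Left): loc=A A=clear B=dirty
step 3/3 (Left): loc=A A=clear B=dirty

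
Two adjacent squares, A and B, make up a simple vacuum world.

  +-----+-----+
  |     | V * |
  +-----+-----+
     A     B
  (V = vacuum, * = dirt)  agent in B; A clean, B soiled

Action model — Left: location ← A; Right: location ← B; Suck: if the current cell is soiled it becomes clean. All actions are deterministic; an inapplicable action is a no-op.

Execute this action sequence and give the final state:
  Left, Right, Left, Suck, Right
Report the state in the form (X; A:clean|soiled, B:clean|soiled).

[1] after Left: (A; A:clean, B:soiled)
[2] after Right: (B; A:clean, B:soiled)
[3] after Left: (A; A:clean, B:soiled)
[4] after Suck: (A; A:clean, B:soiled)
[5] after Right: (B; A:clean, B:soiled)

(B; A:clean, B:soiled)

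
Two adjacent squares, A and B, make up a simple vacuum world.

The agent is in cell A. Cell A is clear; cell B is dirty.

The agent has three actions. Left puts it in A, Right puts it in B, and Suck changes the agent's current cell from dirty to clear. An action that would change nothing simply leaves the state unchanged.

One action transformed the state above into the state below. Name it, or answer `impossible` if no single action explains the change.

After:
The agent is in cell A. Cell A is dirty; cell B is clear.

impossible

try  Left: in A — A clear, B dirty
try Right: in B — A clear, B dirty
try  Suck: in A — A clear, B dirty
no single action produces the after-state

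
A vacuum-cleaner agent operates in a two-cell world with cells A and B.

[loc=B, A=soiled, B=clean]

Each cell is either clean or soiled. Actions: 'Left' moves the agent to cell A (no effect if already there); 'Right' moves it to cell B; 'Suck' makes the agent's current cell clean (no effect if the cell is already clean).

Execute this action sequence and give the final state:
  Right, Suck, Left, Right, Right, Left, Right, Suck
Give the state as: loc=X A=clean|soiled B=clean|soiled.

loc=B A=soiled B=clean

Right (#1): loc=B A=soiled B=clean
Suck (#2): loc=B A=soiled B=clean
Left (#3): loc=A A=soiled B=clean
Right (#4): loc=B A=soiled B=clean
Right (#5): loc=B A=soiled B=clean
Left (#6): loc=A A=soiled B=clean
Right (#7): loc=B A=soiled B=clean
Suck (#8): loc=B A=soiled B=clean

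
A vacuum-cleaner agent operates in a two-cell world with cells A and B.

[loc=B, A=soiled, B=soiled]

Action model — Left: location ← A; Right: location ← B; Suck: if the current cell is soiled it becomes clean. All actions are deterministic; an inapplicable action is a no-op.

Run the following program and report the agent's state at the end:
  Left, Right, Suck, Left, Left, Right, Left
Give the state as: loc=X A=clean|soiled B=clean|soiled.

1. Left → loc=A A=soiled B=soiled
2. Right → loc=B A=soiled B=soiled
3. Suck → loc=B A=soiled B=clean
4. Left → loc=A A=soiled B=clean
5. Left → loc=A A=soiled B=clean
6. Right → loc=B A=soiled B=clean
7. Left → loc=A A=soiled B=clean

loc=A A=soiled B=clean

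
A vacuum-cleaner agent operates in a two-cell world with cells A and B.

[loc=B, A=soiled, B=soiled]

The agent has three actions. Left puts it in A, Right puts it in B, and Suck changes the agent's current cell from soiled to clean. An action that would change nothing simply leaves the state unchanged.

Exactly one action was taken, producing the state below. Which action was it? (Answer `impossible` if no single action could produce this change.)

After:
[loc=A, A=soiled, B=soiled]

Left

try  Left: loc=A A=soiled B=soiled  ← match
try Right: loc=B A=soiled B=soiled
try  Suck: loc=B A=soiled B=clean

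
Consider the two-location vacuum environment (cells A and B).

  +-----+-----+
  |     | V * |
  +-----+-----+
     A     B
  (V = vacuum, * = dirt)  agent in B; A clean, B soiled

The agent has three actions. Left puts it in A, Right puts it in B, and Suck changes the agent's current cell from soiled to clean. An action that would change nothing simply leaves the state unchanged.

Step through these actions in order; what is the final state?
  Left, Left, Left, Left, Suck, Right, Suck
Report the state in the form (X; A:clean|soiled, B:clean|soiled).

(B; A:clean, B:clean)

step 1/7 (Left): (A; A:clean, B:soiled)
step 2/7 (Left): (A; A:clean, B:soiled)
step 3/7 (Left): (A; A:clean, B:soiled)
step 4/7 (Left): (A; A:clean, B:soiled)
step 5/7 (Suck): (A; A:clean, B:soiled)
step 6/7 (Right): (B; A:clean, B:soiled)
step 7/7 (Suck): (B; A:clean, B:clean)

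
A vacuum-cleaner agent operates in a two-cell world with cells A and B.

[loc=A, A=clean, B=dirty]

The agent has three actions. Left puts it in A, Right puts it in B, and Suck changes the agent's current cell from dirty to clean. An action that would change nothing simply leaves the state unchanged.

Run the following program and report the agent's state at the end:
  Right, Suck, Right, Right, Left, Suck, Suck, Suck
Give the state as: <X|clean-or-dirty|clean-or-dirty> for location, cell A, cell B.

<A|clean|clean>

1) do Right; now <B|clean|dirty>
2) do Suck; now <B|clean|clean>
3) do Right; now <B|clean|clean>
4) do Right; now <B|clean|clean>
5) do Left; now <A|clean|clean>
6) do Suck; now <A|clean|clean>
7) do Suck; now <A|clean|clean>
8) do Suck; now <A|clean|clean>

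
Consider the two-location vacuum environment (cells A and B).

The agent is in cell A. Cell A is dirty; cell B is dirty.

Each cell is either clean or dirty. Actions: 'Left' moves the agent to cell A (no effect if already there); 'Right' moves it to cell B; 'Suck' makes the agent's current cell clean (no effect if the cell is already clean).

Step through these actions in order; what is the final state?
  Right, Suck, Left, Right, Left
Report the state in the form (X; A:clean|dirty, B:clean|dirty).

(A; A:dirty, B:clean)

1. Right → (B; A:dirty, B:dirty)
2. Suck → (B; A:dirty, B:clean)
3. Left → (A; A:dirty, B:clean)
4. Right → (B; A:dirty, B:clean)
5. Left → (A; A:dirty, B:clean)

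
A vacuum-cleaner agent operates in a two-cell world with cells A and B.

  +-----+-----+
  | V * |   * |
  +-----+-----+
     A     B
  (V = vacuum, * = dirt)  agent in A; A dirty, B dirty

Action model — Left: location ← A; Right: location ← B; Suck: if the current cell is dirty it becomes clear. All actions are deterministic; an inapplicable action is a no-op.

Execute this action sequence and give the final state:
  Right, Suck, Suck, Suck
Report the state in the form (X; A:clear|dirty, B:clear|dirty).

1. Right → (B; A:dirty, B:dirty)
2. Suck → (B; A:dirty, B:clear)
3. Suck → (B; A:dirty, B:clear)
4. Suck → (B; A:dirty, B:clear)

(B; A:dirty, B:clear)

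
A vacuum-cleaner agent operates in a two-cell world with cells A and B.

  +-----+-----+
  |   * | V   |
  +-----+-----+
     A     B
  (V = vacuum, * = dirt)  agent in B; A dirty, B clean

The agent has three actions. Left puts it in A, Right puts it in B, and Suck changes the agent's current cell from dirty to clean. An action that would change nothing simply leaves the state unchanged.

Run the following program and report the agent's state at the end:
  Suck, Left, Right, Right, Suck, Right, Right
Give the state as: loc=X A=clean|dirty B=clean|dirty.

loc=B A=dirty B=clean

step 1/7 (Suck): loc=B A=dirty B=clean
step 2/7 (Left): loc=A A=dirty B=clean
step 3/7 (Right): loc=B A=dirty B=clean
step 4/7 (Right): loc=B A=dirty B=clean
step 5/7 (Suck): loc=B A=dirty B=clean
step 6/7 (Right): loc=B A=dirty B=clean
step 7/7 (Right): loc=B A=dirty B=clean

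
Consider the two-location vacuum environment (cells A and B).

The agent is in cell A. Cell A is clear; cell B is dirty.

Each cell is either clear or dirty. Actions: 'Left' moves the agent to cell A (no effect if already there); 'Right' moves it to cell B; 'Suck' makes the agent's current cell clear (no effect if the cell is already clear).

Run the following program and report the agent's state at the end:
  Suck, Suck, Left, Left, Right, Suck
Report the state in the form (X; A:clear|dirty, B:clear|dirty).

[1] after Suck: (A; A:clear, B:dirty)
[2] after Suck: (A; A:clear, B:dirty)
[3] after Left: (A; A:clear, B:dirty)
[4] after Left: (A; A:clear, B:dirty)
[5] after Right: (B; A:clear, B:dirty)
[6] after Suck: (B; A:clear, B:clear)

(B; A:clear, B:clear)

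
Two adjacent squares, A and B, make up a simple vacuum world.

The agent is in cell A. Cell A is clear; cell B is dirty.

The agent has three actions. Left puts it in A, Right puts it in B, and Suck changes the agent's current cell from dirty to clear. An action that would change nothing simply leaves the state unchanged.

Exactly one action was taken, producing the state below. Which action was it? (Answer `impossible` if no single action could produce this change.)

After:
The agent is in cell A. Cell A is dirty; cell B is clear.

try  Left: (A; A:clear, B:dirty)
try Right: (B; A:clear, B:dirty)
try  Suck: (A; A:clear, B:dirty)
no single action produces the after-state

impossible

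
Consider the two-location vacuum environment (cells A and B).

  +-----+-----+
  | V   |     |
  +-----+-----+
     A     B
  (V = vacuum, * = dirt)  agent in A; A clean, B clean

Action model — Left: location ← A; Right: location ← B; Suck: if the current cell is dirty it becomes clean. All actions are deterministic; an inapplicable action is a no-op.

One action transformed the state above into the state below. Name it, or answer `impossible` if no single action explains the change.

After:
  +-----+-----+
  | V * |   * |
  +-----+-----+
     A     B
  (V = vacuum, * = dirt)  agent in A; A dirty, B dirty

try  Left: <A|clean|clean>
try Right: <B|clean|clean>
try  Suck: <A|clean|clean>
no single action produces the after-state

impossible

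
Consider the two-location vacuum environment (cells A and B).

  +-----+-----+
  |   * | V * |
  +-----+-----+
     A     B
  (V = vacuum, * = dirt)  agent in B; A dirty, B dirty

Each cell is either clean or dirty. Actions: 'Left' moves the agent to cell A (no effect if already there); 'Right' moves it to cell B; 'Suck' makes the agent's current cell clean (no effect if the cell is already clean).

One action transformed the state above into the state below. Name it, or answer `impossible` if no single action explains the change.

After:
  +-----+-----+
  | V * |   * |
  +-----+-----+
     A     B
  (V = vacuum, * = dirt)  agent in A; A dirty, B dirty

try  Left: <A|dirty|dirty>  ← match
try Right: <B|dirty|dirty>
try  Suck: <B|dirty|clean>

Left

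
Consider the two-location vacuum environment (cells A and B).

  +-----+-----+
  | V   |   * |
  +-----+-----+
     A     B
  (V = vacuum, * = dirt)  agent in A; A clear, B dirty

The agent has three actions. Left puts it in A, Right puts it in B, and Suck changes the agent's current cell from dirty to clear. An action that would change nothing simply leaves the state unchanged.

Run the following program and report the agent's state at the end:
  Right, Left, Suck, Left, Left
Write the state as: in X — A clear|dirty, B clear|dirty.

in A — A clear, B dirty

1. Right → in B — A clear, B dirty
2. Left → in A — A clear, B dirty
3. Suck → in A — A clear, B dirty
4. Left → in A — A clear, B dirty
5. Left → in A — A clear, B dirty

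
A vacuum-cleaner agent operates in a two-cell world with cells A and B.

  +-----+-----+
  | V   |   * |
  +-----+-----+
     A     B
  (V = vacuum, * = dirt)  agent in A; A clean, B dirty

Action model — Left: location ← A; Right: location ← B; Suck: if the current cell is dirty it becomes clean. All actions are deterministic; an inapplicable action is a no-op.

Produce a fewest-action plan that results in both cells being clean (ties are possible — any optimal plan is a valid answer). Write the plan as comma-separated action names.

1. Right → in B — A clean, B dirty
2. Suck → in B — A clean, B clean
min 2: go B then Suck

Right, Suck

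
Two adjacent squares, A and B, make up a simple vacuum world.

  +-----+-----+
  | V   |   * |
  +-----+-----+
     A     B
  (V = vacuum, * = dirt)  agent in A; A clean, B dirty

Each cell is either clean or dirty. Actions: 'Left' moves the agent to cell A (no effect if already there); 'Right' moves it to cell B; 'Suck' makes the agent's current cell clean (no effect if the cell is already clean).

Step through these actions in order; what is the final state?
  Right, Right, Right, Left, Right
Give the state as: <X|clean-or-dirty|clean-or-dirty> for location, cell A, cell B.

<B|clean|dirty>

Right (#1): <B|clean|dirty>
Right (#2): <B|clean|dirty>
Right (#3): <B|clean|dirty>
Left (#4): <A|clean|dirty>
Right (#5): <B|clean|dirty>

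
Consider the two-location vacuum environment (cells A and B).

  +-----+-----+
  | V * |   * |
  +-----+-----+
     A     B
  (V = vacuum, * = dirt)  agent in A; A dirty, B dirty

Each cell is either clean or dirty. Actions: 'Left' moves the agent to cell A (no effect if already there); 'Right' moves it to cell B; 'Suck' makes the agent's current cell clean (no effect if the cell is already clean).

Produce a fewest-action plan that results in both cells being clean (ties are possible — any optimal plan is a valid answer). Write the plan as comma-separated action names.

1) do Suck; now <A|clean|dirty>
2) do Right; now <B|clean|dirty>
3) do Suck; now <B|clean|clean>
min 3: Suck A + move + Suck B

Suck, Right, Suck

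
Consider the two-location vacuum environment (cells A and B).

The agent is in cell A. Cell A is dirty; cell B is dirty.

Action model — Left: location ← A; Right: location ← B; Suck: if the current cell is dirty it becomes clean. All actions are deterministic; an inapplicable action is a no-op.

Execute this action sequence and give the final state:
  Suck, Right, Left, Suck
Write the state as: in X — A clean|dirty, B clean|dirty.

[1] after Suck: in A — A clean, B dirty
[2] after Right: in B — A clean, B dirty
[3] after Left: in A — A clean, B dirty
[4] after Suck: in A — A clean, B dirty

in A — A clean, B dirty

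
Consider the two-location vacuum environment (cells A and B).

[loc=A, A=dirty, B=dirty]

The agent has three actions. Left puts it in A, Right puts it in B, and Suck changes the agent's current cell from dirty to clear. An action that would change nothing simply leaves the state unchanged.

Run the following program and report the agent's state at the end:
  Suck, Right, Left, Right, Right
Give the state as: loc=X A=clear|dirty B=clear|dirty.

loc=B A=clear B=dirty

step 1/5 (Suck): loc=A A=clear B=dirty
step 2/5 (Right): loc=B A=clear B=dirty
step 3/5 (Left): loc=A A=clear B=dirty
step 4/5 (Right): loc=B A=clear B=dirty
step 5/5 (Right): loc=B A=clear B=dirty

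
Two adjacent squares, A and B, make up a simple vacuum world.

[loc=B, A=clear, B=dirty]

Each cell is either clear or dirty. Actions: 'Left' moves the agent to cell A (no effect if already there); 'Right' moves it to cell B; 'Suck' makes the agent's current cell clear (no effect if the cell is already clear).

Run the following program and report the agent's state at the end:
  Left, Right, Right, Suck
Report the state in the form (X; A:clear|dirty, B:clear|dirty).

1. Left → (A; A:clear, B:dirty)
2. Right → (B; A:clear, B:dirty)
3. Right → (B; A:clear, B:dirty)
4. Suck → (B; A:clear, B:clear)

(B; A:clear, B:clear)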